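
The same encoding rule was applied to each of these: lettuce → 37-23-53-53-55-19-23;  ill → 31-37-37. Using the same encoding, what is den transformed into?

21-23-41

l(#12)→37 and e(#5)→23: differences scale by 2, so n = 2·pos + 13. The formula is n = 2×(alphabet index, a=1) + 13.
Applying it to den: d=4→21, e=5→23, n=14→41.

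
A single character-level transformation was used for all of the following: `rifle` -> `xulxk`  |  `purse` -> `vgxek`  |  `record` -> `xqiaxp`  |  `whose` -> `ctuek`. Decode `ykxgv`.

syrup

Shifts by position in rifle: pos 0: r→x (+6), pos 1: i→u (+12), pos 2: f→l (+6), pos 3: l→x (+12) — repeating every 2. It's a Vigenère-style cipher with numeric key [6,12]: position i shifts by key[i mod 2].
Undoing it on ykxgv: y−6=s, k−12=y, x−6=r, g−12=u, v−6=p.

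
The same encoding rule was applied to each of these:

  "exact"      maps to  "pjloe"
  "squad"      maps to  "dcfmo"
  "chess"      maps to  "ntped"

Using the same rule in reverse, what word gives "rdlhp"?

Shifts by position in exact: pos 0: e→p (+11), pos 1: x→j (+12), pos 2: a→l (+11), pos 3: c→o (+12) — repeating every 2. The shifts repeat in a cycle of length 2: positions 0,1,… shift by +11, +12, then the pattern repeats.
Decoding rdlhp: r−11=g, d−12=r, l−11=a, h−12=v, p−11=e.

grave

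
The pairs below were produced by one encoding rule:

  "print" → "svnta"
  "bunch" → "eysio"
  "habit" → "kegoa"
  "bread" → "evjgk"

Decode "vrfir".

In print: p→s is +3, r→v is +4, i→n is +5, n→t is +6 — the shift increases by 1 each position. Each letter shifts forward by (position + 3), i.e. 3, 4, 5, … — the shift grows by one for each successive letter.
Decoding vrfir: v−3=s, r−4=n, f−5=a, i−6=c, r−7=k.

snack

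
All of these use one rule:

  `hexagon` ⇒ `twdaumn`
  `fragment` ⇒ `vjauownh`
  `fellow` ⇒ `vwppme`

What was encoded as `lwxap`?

h(7)→t(19) and e(4)→w(22) fit y≡25x+0 (mod 26); the inverse of 25 mod 26 is 25. Each letter's alphabet position (a=0..z=25) is mapped through 25·x+0 mod 26 — an affine cipher.
Undoing it on lwxap: l(11)→25·(11−0)≡15=p; w(22)→25·(22−0)≡4=e; x(23)→25·(23−0)≡3=d; a(0)→25·(0−0)≡0=a; p(15)→25·(15−0)≡11=l (all mod 26).

pedal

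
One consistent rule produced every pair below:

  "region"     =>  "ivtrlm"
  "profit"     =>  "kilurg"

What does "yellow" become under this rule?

Each pair mirrors across the alphabet (r↔i, e↔v, g↔t): positions sum to 25. Letters are reflected about the middle of the alphabet (position → 25−position): Atbash.
Applying it to yellow: y↔b, e↔v, l↔o, l↔o, o↔l, w↔d.

bvoold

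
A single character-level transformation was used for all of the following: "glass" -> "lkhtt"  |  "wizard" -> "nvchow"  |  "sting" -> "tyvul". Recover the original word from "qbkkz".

hello

Each letter's alphabet position (a=0..z=25) is mapped through 5·x+7 mod 26 — an affine cipher.
Undoing it on qbkkz: q(16)→21·(16−7)≡7=h; b(1)→21·(1−7)≡4=e; k(10)→21·(10−7)≡11=l; k(10)→21·(10−7)≡11=l; z(25)→21·(25−7)≡14=o (all mod 26).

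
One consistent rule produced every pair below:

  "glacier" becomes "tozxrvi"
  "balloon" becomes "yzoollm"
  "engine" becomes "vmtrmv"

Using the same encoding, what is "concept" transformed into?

xlmxvkg

Letters are reflected about the middle of the alphabet (position → 25−position): Atbash.
On concept: c↔x, o↔l, n↔m, c↔x, e↔v, p↔k, t↔g.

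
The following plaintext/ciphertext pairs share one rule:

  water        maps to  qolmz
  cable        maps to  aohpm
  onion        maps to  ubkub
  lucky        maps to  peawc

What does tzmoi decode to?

Each letter's alphabet position (a=0..z=25) is mapped through 19·x+14 mod 26 — an affine cipher.
Decoding tzmoi: t(19)→11·(19−14)≡3=d; z(25)→11·(25−14)≡17=r; m(12)→11·(12−14)≡4=e; o(14)→11·(14−14)≡0=a; i(8)→11·(8−14)≡12=m (all mod 26).

dream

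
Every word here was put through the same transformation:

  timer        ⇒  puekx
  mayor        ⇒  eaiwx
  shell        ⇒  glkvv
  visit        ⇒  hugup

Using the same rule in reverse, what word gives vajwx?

labor

This is an affine cipher: with a=0,…,z=25, each position x becomes (9x+0) mod 26.
Decoding vajwx: v(21)→3·(21−0)≡11=l; a(0)→3·(0−0)≡0=a; j(9)→3·(9−0)≡1=b; w(22)→3·(22−0)≡14=o; x(23)→3·(23−0)≡17=r (all mod 26).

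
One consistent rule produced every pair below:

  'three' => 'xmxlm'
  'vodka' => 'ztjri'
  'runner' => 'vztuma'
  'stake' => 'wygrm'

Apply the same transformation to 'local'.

ptiht

In three: t→x is +4, h→m is +5, r→x is +6, e→l is +7 — the shift increases by 1 each position. Letter i (0-indexed) is shifted by i+4, so successive shifts are 4, 5, 6, ….
Applying it to local: l+4=p, o+5=t, c+6=i, a+7=h, l+8=t.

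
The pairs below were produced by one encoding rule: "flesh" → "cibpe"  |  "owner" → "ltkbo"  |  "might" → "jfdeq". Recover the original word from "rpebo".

Compare letters: f→c is +23, l→i is +23, e→b is +23 — a constant shift. Each letter is shifted forward by 23 in the alphabet (a Caesar shift of +23).
Reversing it on rpebo: r−23=u, p−23=s, e−23=h, b−23=e, o−23=r.

usher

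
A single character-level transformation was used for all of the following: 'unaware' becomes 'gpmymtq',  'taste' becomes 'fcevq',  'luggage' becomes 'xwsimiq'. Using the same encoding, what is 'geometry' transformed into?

sgaoqvda

Shifts by position in unaware: pos 0: u→g (+12), pos 1: n→p (+2), pos 2: a→m (+12), pos 3: w→y (+2) — repeating every 2. The shifts repeat in a cycle of length 2: positions 0,1,… shift by +12, +2, then the pattern repeats.
On geometry: g+12=s, e+2=g, o+12=a, m+2=o, e+12=q, t+2=v, r+12=d, y+2=a.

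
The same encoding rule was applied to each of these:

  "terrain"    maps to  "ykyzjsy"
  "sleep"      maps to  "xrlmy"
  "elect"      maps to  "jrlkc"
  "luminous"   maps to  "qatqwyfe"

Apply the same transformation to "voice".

In terrain: t→y is +5, e→k is +6, r→y is +7, r→z is +8 — the shift increases by 1 each position. Letter i (0-indexed) is shifted by i+5, so successive shifts are 5, 6, 7, ….
On voice: v+5=a, o+6=u, i+7=p, c+8=k, e+9=n.

aupkn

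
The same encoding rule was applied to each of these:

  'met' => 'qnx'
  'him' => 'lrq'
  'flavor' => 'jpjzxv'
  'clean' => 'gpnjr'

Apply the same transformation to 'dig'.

hrk

Two shifts are in play — +9 for a/e/i/o/u, +4 for every other letter.
On dig: d(cons)+4=h, i(vowel)+9=r, g(cons)+4=k.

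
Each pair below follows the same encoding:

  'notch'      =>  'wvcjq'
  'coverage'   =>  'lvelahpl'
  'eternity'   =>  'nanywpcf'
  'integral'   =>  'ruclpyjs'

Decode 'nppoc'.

eight

The shifts repeat in a cycle of length 2: positions 0,1,… shift by +9, +7, then the pattern repeats.
Reversing it on nppoc: n−9=e, p−7=i, p−9=g, o−7=h, c−9=t.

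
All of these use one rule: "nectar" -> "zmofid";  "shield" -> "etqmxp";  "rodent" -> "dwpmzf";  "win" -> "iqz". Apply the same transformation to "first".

rqdef

The shift depends on letter class: consonant n→z is +12, but vowel e→m is +8. Two shifts are in play — +8 for a/e/i/o/u, +12 for every other letter.
For first: f(cons)+12=r, i(vowel)+8=q, r(cons)+12=d, s(cons)+12=e, t(cons)+12=f.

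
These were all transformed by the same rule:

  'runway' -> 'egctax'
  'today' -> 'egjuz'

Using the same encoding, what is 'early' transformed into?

The output letters match the input read backwards, each shifted +6: runway reversed is yawnur. Read the word backwards and shift each letter +6.
On early: reverse → ylrae; then shift: y+6=e, l+6=r, r+6=x, a+6=g, e+6=k.

erxgk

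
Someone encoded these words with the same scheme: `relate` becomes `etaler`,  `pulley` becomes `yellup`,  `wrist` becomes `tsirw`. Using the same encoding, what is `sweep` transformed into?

peews

The output letters match the input read backwards: relate reversed is etaler. The word is simply reversed.
Applying it to sweep: reverse → peews.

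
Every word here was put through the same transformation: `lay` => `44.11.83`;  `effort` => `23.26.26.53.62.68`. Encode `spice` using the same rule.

65.56.35.17.23

l(#12)→44 and a(#1)→11: differences scale by 3, so n = 3·pos + 8. The formula is n = 3×(alphabet index, a=1) + 8.
For spice: s=19→65, p=16→56, i=9→35, c=3→17, e=5→23.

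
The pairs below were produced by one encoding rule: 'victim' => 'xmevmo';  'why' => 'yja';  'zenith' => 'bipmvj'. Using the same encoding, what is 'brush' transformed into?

dtyuj

The shift depends on letter class: consonant v→x is +2, but vowel i→m is +4. Vowels shift forward by 4 and consonants shift forward by 2.
On brush: b(cons)+2=d, r(cons)+2=t, u(vowel)+4=y, s(cons)+2=u, h(cons)+2=j.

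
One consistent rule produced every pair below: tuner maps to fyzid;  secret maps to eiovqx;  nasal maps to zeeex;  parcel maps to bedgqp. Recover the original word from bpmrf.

plant

Shifts by position in tuner: pos 0: t→f (+12), pos 1: u→y (+4), pos 2: n→z (+12), pos 3: e→i (+4) — repeating every 2. The shifts repeat in a cycle of length 2: positions 0,1,… shift by +12, +4, then the pattern repeats.
Reversing it on bpmrf: b−12=p, p−4=l, m−12=a, r−4=n, f−12=t.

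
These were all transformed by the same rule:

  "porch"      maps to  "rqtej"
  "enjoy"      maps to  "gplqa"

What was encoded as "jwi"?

Each letter is shifted forward by 2 in the alphabet (a Caesar shift of +2).
Decoding jwi: j−2=h, w−2=u, i−2=g.

hug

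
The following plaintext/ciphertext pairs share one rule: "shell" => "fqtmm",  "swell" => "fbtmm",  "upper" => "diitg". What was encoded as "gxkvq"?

ranch

s(18)→f(5) and h(7)→q(16) fit y≡25x+23 (mod 26); the inverse of 25 mod 26 is 25. Treating letters as 0–25, the rule is x ↦ 25x + 23 (mod 26).
Reversing it on gxkvq: g(6)→25·(6−23)≡17=r; x(23)→25·(23−23)≡0=a; k(10)→25·(10−23)≡13=n; v(21)→25·(21−23)≡2=c; q(16)→25·(16−23)≡7=h (all mod 26).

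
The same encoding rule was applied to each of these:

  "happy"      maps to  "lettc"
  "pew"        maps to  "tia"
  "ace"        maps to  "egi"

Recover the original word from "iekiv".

It's a constant shift of +4 (ROT4).
Reversing it on iekiv: i−4=e, e−4=a, k−4=g, i−4=e, v−4=r.

eager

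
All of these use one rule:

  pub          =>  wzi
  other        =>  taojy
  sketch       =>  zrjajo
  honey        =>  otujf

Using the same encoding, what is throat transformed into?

The shift depends on letter class: consonant p→w is +7, but vowel u→z is +5. Vowels shift forward by 5 and consonants shift forward by 7.
On throat: t(cons)+7=a, h(cons)+7=o, r(cons)+7=y, o(vowel)+5=t, a(vowel)+5=f, t(cons)+7=a.

aoytfa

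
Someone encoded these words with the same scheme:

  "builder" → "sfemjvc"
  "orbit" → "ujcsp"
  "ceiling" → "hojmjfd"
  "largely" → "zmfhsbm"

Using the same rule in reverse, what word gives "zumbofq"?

The output letters match the input read backwards, each shifted +1: builder reversed is redliub. Two steps: reverse the string, then apply a Caesar shift of +1.
Reversing it on zumbofq: shift back: z−1=y, u−1=t, m−1=l, b−1=a, o−1=n, f−1=e, q−1=p → ytlanep; then reverse → penalty.

penalty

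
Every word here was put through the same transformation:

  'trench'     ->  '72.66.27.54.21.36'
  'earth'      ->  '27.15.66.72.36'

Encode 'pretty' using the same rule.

60.66.27.72.72.87

t(#20)→72 and r(#18)→66: differences scale by 3, so n = 3·pos + 12. Each letter becomes 3×(its alphabet position, a=1..z=26) + 12.
For pretty: p=16→60, r=18→66, e=5→27, t=20→72, t=20→72, y=25→87.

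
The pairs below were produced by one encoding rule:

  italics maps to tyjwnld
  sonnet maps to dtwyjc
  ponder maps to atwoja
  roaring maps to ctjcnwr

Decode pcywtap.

Shifts by position in italics: pos 0: i→t (+11), pos 1: t→y (+5), pos 2: a→j (+9), pos 3: l→w (+11), pos 4: i→n (+5), pos 5: c→l (+9) — repeating every 3. The shifts repeat in a cycle of length 3: positions 0,1,… shift by +11, +5, +9, then the pattern repeats.
Decoding pcywtap: p−11=e, c−5=x, y−9=p, w−11=l, t−5=o, a−9=r, p−11=e.

explore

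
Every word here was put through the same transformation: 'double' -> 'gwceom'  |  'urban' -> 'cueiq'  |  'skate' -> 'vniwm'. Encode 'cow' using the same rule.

Two shifts are in play — +8 for a/e/i/o/u, +3 for every other letter.
On cow: c(cons)+3=f, o(vowel)+8=w, w(cons)+3=z.

fwz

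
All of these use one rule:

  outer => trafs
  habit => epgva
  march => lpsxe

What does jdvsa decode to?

o(14)→t(19) and u(20)→r(17) fit y≡17x+15 (mod 26); the inverse of 17 mod 26 is 23. Treating letters as 0–25, the rule is x ↦ 17x + 15 (mod 26).
Decoding jdvsa: j(9)→23·(9−15)≡18=s; d(3)→23·(3−15)≡10=k; v(21)→23·(21−15)≡8=i; s(18)→23·(18−15)≡17=r; a(0)→23·(0−15)≡19=t (all mod 26).

skirt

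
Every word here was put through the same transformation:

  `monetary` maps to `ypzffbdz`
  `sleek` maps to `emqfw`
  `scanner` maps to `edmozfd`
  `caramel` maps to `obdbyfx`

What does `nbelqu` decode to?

basket

A repeating key of period 2 is used — shifts +12, +1 over and over.
Decoding nbelqu: n−12=b, b−1=a, e−12=s, l−1=k, q−12=e, u−1=t.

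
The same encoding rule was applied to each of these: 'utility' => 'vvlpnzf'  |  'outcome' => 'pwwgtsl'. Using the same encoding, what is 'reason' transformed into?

sgdwtt

In utility: u→v is +1, t→v is +2, i→l is +3, l→p is +4 — the shift increases by 1 each position. Each letter shifts forward by (position + 1), i.e. 1, 2, 3, … — the shift grows by one for each successive letter.
On reason: r+1=s, e+2=g, a+3=d, s+4=w, o+5=t, n+6=t.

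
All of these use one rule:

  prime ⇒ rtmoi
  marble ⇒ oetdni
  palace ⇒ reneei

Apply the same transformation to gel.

iin

The shift depends on letter class: consonant p→r is +2, but vowel i→m is +4. Vowels shift forward by 4 and consonants shift forward by 2.
Applying it to gel: g(cons)+2=i, e(vowel)+4=i, l(cons)+2=n.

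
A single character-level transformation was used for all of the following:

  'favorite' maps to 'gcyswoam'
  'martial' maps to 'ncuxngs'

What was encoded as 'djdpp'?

In favorite: f→g is +1, a→c is +2, v→y is +3, o→s is +4 — the shift increases by 1 each position. Letter i (0-indexed) is shifted by i+1, so successive shifts are 1, 2, 3, ….
Decoding djdpp: d−1=c, j−2=h, d−3=a, p−4=l, p−5=k.

chalk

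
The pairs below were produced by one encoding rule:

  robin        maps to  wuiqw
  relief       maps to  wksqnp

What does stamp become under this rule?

Each letter shifts forward by (position + 5), i.e. 5, 6, 7, … — the shift grows by one for each successive letter.
On stamp: s+5=x, t+6=z, a+7=h, m+8=u, p+9=y.

xzhuy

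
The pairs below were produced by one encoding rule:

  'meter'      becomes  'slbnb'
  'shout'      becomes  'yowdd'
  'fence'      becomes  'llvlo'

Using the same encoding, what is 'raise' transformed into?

xhqbo

Letter i (0-indexed) is shifted by i+6, so successive shifts are 6, 7, 8, ….
For raise: r+6=x, a+7=h, i+8=q, s+9=b, e+10=o.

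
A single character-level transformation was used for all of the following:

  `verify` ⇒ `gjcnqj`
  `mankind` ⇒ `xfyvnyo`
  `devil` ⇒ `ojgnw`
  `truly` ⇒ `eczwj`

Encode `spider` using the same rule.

danojc

The shift depends on letter class: consonant v→g is +11, but vowel e→j is +5. The rule splits by letter class: vowels +5, consonants +11.
On spider: s(cons)+11=d, p(cons)+11=a, i(vowel)+5=n, d(cons)+11=o, e(vowel)+5=j, r(cons)+11=c.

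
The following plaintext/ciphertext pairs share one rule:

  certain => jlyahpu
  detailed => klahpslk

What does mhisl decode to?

Compare letters: c→j is +7, e→l is +7, r→y is +7 — a constant shift. This is a Caesar cipher with shift 7.
Decoding mhisl: m−7=f, h−7=a, i−7=b, s−7=l, l−7=e.

fable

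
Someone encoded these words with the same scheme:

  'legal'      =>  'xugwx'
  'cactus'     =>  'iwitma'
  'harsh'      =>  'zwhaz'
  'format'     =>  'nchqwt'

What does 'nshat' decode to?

l(11)→x(23) and e(4)→u(20) fit y≡19x+22 (mod 26); the inverse of 19 mod 26 is 11. This is an affine cipher: with a=0,…,z=25, each position x becomes (19x+22) mod 26.
Undoing it on nshat: n(13)→11·(13−22)≡5=f; s(18)→11·(18−22)≡8=i; h(7)→11·(7−22)≡17=r; a(0)→11·(0−22)≡18=s; t(19)→11·(19−22)≡19=t (all mod 26).

first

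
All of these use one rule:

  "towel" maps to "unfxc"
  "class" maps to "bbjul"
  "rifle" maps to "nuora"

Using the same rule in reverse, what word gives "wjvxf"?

Two steps: reverse the string, then apply a Caesar shift of +9.
Decoding wjvxf: shift back: w−9=n, j−9=a, v−9=m, x−9=o, f−9=w → namow; then reverse → woman.

woman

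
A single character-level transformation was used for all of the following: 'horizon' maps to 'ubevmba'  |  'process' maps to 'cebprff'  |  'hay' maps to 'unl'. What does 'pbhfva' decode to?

Compare letters: h→u is +13, o→b is +13, r→e is +13 — a constant shift. This is a Caesar cipher with shift 13.
Decoding pbhfva: p−13=c, b−13=o, h−13=u, f−13=s, v−13=i, a−13=n.

cousin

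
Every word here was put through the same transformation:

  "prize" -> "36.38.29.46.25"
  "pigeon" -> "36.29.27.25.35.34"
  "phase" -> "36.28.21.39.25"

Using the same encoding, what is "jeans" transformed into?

30.25.21.34.39

p is letter #16 and maps to 36: an offset of 20. The number is (letter's place in the alphabet, a=1) + 20.
For jeans: j=10→30, e=5→25, a=1→21, n=14→34, s=19→39.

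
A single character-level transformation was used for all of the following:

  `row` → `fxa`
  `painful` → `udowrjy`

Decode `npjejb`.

The word is reversed, then every letter is shifted forward by 9.
Reversing it on npjejb: shift back: n−9=e, p−9=g, j−9=a, e−9=v, j−9=a, b−9=s → egavas; then reverse → savage.

savage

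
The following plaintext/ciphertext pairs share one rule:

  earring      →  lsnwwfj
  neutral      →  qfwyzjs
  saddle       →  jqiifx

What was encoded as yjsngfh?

cabinet

The output letters match the input read backwards, each shifted +5: earring reversed is gnirrae. The word is reversed, then every letter is shifted forward by 5.
Decoding yjsngfh: shift back: y−5=t, j−5=e, s−5=n, n−5=i, g−5=b, f−5=a, h−5=c → tenibac; then reverse → cabinet.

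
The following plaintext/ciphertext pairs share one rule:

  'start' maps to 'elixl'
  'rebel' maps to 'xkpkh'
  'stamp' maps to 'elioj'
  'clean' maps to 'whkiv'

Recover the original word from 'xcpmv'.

robin

Each letter's alphabet position (a=0..z=25) is mapped through 7·x+8 mod 26 — an affine cipher.
Decoding xcpmv: x(23)→15·(23−8)≡17=r; c(2)→15·(2−8)≡14=o; p(15)→15·(15−8)≡1=b; m(12)→15·(12−8)≡8=i; v(21)→15·(21−8)≡13=n (all mod 26).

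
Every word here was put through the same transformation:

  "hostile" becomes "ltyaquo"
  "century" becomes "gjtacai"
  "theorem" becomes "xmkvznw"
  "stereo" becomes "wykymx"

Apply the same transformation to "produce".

In hostile: h→l is +4, o→t is +5, s→y is +6, t→a is +7 — the shift increases by 1 each position. Each letter shifts forward by (position + 4), i.e. 4, 5, 6, … — the shift grows by one for each successive letter.
For produce: p+4=t, r+5=w, o+6=u, d+7=k, u+8=c, c+9=l, e+10=o.

twukclo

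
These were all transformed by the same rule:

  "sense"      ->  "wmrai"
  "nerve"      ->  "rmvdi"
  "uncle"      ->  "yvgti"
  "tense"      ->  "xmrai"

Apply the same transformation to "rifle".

vqjti

Shifts by position in sense: pos 0: s→w (+4), pos 1: e→m (+8), pos 2: n→r (+4), pos 3: s→a (+8) — repeating every 2. A repeating key of period 2 is used — shifts +4, +8 over and over.
Applying it to rifle: r+4=v, i+8=q, f+4=j, l+8=t, e+4=i.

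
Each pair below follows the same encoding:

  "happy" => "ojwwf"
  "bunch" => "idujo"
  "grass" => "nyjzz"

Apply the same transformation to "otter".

The shift depends on letter class: consonant h→o is +7, but vowel a→j is +9. Two shifts are in play — +9 for a/e/i/o/u, +7 for every other letter.
Applying it to otter: o(vowel)+9=x, t(cons)+7=a, t(cons)+7=a, e(vowel)+9=n, r(cons)+7=y.

xaany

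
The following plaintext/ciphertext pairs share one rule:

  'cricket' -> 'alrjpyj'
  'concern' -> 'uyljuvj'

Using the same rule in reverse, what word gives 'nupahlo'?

The word is reversed, then every letter is shifted forward by 7.
Decoding nupahlo: shift back: n−7=g, u−7=n, p−7=i, a−7=t, h−7=a, l−7=e, o−7=h → gnitaeh; then reverse → heating.

heating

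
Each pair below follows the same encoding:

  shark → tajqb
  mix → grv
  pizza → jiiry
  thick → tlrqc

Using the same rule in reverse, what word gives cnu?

The output letters match the input read backwards, each shifted +9: shark reversed is krahs. The word is reversed, then every letter is shifted forward by 9.
Reversing it on cnu: shift back: c−9=t, n−9=e, u−9=l → tel; then reverse → let.

let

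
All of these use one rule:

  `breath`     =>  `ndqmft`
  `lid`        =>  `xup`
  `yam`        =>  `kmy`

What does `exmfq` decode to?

slate

Compare letters: b→n is +12, r→d is +12, e→q is +12 — a constant shift. Every letter moves 12 places later in the alphabet, wrapping around z→a.
Decoding exmfq: e−12=s, x−12=l, m−12=a, f−12=t, q−12=e.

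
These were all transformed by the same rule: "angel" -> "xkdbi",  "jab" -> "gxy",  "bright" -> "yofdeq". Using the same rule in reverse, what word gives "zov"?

Compare letters: a→x is +23, n→k is +23, g→d is +23 — a constant shift. It's a constant shift of +23 (ROT23).
Decoding zov: z−23=c, o−23=r, v−23=y.

cry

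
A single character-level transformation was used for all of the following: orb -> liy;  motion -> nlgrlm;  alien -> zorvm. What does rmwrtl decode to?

Each pair mirrors across the alphabet (o↔l, r↔i, b↔y): positions sum to 25. Each letter is replaced by its mirror in the alphabet: a↔z, b↔y, c↔x, and so on (the Atbash cipher).
Reversing it on rmwrtl: r↔i, m↔n, w↔d, r↔i, t↔g, l↔o.

indigo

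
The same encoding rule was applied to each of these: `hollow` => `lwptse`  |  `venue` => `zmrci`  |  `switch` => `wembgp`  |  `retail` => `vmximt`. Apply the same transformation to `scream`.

A repeating key of period 2 is used — shifts +4, +8 over and over.
Applying it to scream: s+4=w, c+8=k, r+4=v, e+8=m, a+4=e, m+8=u.

wkvmeu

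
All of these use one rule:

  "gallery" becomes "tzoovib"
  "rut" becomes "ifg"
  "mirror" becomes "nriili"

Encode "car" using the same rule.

Each pair mirrors across the alphabet (g↔t, a↔z, l↔o): positions sum to 25. Each letter is replaced by its mirror in the alphabet: a↔z, b↔y, c↔x, and so on (the Atbash cipher).
On car: c↔x, a↔z, r↔i.

xzi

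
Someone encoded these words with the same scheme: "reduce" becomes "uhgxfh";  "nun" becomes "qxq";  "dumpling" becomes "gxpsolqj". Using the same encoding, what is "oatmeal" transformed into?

rdwphdo

This is a Caesar cipher with shift 3.
Applying it to oatmeal: o+3=r, a+3=d, t+3=w, m+3=p, e+3=h, a+3=d, l+3=o.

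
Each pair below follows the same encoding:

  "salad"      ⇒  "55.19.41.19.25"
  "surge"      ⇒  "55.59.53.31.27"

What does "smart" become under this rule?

55.43.19.53.57

s(#19)→55 and a(#1)→19: differences scale by 2, so n = 2·pos + 17. Each letter becomes 2×(its alphabet position, a=1..z=26) + 17.
For smart: s=19→55, m=13→43, a=1→19, r=18→53, t=20→57.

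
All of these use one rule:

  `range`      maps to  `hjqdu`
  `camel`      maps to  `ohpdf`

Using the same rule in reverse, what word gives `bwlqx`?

The output letters match the input read backwards, each shifted +3: range reversed is egnar. The word is reversed, then every letter is shifted forward by 3.
Decoding bwlqx: shift back: b−3=y, w−3=t, l−3=i, q−3=n, x−3=u → ytinu; then reverse → unity.

unity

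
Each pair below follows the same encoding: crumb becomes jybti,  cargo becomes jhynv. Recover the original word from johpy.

Compare letters: c→j is +7, r→y is +7, u→b is +7 — a constant shift. Each letter is shifted forward by 7 in the alphabet (a Caesar shift of +7).
Undoing it on johpy: j−7=c, o−7=h, h−7=a, p−7=i, y−7=r.

chair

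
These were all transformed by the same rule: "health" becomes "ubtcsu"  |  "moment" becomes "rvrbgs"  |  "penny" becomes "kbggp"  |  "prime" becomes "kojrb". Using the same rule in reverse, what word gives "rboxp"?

h(7)→u(20) and e(4)→b(1) fit y≡15x+19 (mod 26); the inverse of 15 mod 26 is 7. Treating letters as 0–25, the rule is x ↦ 15x + 19 (mod 26).
Decoding rboxp: r(17)→7·(17−19)≡12=m; b(1)→7·(1−19)≡4=e; o(14)→7·(14−19)≡17=r; x(23)→7·(23−19)≡2=c; p(15)→7·(15−19)≡24=y (all mod 26).

mercy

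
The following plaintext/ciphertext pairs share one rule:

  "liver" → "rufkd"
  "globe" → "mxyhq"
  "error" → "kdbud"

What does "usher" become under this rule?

aerkd

Shifts by position in liver: pos 0: l→r (+6), pos 1: i→u (+12), pos 2: v→f (+10), pos 3: e→k (+6), pos 4: r→d (+12) — repeating every 3. A repeating key of period 3 is used — shifts +6, +12, +10 over and over.
For usher: u+6=a, s+12=e, h+10=r, e+6=k, r+12=d.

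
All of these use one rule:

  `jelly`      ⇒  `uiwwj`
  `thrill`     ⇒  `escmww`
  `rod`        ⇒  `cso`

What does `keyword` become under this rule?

The shift depends on letter class: consonant j→u is +11, but vowel e→i is +4. Vowels shift forward by 4 and consonants shift forward by 11.
Applying it to keyword: k(cons)+11=v, e(vowel)+4=i, y(cons)+11=j, w(cons)+11=h, o(vowel)+4=s, r(cons)+11=c, d(cons)+11=o.

vijhsco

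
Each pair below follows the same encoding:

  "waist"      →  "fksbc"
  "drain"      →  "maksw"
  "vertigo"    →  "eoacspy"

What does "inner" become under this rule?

Two shifts are in play — +10 for a/e/i/o/u, +9 for every other letter.
For inner: i(vowel)+10=s, n(cons)+9=w, n(cons)+9=w, e(vowel)+10=o, r(cons)+9=a.

swwoa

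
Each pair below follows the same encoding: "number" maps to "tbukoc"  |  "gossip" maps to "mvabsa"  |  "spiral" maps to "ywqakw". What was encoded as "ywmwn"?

The shift increases by 1 at each position, starting from +6: 6, 7, 8, ….
Undoing it on ywmwn: y−6=s, w−7=p, m−8=e, w−9=n, n−10=d.

spend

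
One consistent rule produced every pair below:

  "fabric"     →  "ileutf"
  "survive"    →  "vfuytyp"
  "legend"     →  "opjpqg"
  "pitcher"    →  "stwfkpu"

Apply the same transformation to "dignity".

gtjqtwb

The rule splits by letter class: vowels +11, consonants +3.
On dignity: d(cons)+3=g, i(vowel)+11=t, g(cons)+3=j, n(cons)+3=q, i(vowel)+11=t, t(cons)+3=w, y(cons)+3=b.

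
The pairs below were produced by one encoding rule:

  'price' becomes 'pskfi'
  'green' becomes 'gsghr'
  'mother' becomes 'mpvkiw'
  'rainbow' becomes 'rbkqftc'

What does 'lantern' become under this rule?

In price: p→p is +0, r→s is +1, i→k is +2, c→f is +3 — the shift increases by 1 each position. The shift increases by 1 at each position, starting from +0: 0, 1, 2, ….
On lantern: l+0=l, a+1=b, n+2=p, t+3=w, e+4=i, r+5=w, n+6=t.

lbpwiwt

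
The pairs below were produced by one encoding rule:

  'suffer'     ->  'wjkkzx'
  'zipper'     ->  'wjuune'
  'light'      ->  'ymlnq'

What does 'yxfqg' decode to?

blast

The output letters match the input read backwards, each shifted +5: suffer reversed is reffus. The word is reversed, then every letter is shifted forward by 5.
Decoding yxfqg: shift back: y−5=t, x−5=s, f−5=a, q−5=l, g−5=b → tsalb; then reverse → blast.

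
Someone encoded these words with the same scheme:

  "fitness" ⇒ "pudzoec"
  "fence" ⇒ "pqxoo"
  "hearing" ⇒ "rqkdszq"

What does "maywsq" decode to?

Shifts by position in fitness: pos 0: f→p (+10), pos 1: i→u (+12), pos 2: t→d (+10), pos 3: n→z (+12) — repeating every 2. It's a Vigenère-style cipher with numeric key [10,12]: position i shifts by key[i mod 2].
Reversing it on maywsq: m−10=c, a−12=o, y−10=o, w−12=k, s−10=i, q−12=e.

cookie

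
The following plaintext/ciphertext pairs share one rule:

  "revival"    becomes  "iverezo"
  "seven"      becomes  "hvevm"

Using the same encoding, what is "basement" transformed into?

yzhvnvmg

Each pair mirrors across the alphabet (r↔i, e↔v, v↔e): positions sum to 25. Letters are reflected about the middle of the alphabet (position → 25−position): Atbash.
For basement: b↔y, a↔z, s↔h, e↔v, m↔n, e↔v, n↔m, t↔g.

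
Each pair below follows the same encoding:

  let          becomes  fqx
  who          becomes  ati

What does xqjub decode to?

pixel

The word is reversed, then every letter is shifted forward by 12.
Decoding xqjub: shift back: x−12=l, q−12=e, j−12=x, u−12=i, b−12=p → lexip; then reverse → pixel.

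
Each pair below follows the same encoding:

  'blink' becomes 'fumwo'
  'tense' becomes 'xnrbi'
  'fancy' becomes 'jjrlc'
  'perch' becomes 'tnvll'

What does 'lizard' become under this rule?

prdjvm

Shifts by position in blink: pos 0: b→f (+4), pos 1: l→u (+9), pos 2: i→m (+4), pos 3: n→w (+9) — repeating every 2. The shifts repeat in a cycle of length 2: positions 0,1,… shift by +4, +9, then the pattern repeats.
On lizard: l+4=p, i+9=r, z+4=d, a+9=j, r+4=v, d+9=m.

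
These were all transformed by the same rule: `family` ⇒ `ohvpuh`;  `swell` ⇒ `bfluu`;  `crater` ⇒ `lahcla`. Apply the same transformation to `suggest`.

bbpplbc

The shift depends on letter class: consonant f→o is +9, but vowel a→h is +7. Vowels shift forward by 7 and consonants shift forward by 9.
Applying it to suggest: s(cons)+9=b, u(vowel)+7=b, g(cons)+9=p, g(cons)+9=p, e(vowel)+7=l, s(cons)+9=b, t(cons)+9=c.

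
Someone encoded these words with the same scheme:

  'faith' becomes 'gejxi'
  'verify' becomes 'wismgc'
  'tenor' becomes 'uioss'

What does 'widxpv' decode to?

Shifts by position in faith: pos 0: f→g (+1), pos 1: a→e (+4), pos 2: i→j (+1), pos 3: t→x (+4) — repeating every 2. A repeating key of period 2 is used — shifts +1, +4 over and over.
Reversing it on widxpv: w−1=v, i−4=e, d−1=c, x−4=t, p−1=o, v−4=r.

vector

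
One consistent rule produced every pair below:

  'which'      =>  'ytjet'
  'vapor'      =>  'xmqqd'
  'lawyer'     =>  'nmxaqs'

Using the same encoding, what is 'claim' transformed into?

Shifts by position in which: pos 0: w→y (+2), pos 1: h→t (+12), pos 2: i→j (+1), pos 3: c→e (+2), pos 4: h→t (+12) — repeating every 3. A repeating key of period 3 is used — shifts +2, +12, +1 over and over.
Applying it to claim: c+2=e, l+12=x, a+1=b, i+2=k, m+12=y.

exbky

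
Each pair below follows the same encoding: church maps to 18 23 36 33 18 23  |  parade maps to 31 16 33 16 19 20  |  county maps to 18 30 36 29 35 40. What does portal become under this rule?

The number is (letter's place in the alphabet, a=1) + 15.
On portal: p=16→31, o=15→30, r=18→33, t=20→35, a=1→16, l=12→27.

31 30 33 35 16 27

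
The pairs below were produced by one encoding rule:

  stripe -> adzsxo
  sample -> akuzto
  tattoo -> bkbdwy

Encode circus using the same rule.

Shifts by position in stripe: pos 0: s→a (+8), pos 1: t→d (+10), pos 2: r→z (+8), pos 3: i→s (+10) — repeating every 2. A repeating key of period 2 is used — shifts +8, +10 over and over.
On circus: c+8=k, i+10=s, r+8=z, c+10=m, u+8=c, s+10=c.

kszmcc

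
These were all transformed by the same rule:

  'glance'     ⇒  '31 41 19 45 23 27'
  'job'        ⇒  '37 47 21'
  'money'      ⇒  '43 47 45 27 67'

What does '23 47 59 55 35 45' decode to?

g(#7)→31 and l(#12)→41: differences scale by 2, so n = 2·pos + 17. Each letter becomes 2×(its alphabet position, a=1..z=26) + 17.
Undoing it on 23 47 59 55 35 45: 23→(23−17)÷2=3=c, 47→(47−17)÷2=15=o, 59→(59−17)÷2=21=u, 55→(55−17)÷2=19=s, 35→(35−17)÷2=9=i, 45→(45−17)÷2=14=n.

cousin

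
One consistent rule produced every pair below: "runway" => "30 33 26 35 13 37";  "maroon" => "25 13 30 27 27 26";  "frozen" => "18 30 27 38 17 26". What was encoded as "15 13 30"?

car

The number is (letter's place in the alphabet, a=1) + 12.
Reversing it on 15 13 30: 15→(15−12)÷1=3=c, 13→(13−12)÷1=1=a, 30→(30−12)÷1=18=r.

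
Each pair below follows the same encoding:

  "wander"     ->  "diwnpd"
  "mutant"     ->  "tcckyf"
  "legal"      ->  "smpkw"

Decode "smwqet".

Letter i (0-indexed) is shifted by i+7, so successive shifts are 7, 8, 9, ….
Undoing it on smwqet: s−7=l, m−8=e, w−9=n, q−10=g, e−11=t, t−12=h.

length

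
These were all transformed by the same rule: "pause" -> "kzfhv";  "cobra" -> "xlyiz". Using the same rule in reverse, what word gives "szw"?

had

Each pair mirrors across the alphabet (p↔k, a↔z, u↔f): positions sum to 25. Each letter is replaced by its mirror in the alphabet: a↔z, b↔y, c↔x, and so on (the Atbash cipher).
Undoing it on szw: s↔h, z↔a, w↔d.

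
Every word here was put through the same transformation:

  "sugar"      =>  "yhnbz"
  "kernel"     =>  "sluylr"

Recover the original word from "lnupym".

The output letters match the input read backwards, each shifted +7: sugar reversed is ragus. Read the word backwards and shift each letter +7.
Undoing it on lnupym: shift back: l−7=e, n−7=g, u−7=n, p−7=i, y−7=r, m−7=f → egnirf; then reverse → fringe.

fringe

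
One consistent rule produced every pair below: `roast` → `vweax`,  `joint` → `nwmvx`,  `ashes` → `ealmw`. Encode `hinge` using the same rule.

The shifts repeat in a cycle of length 2: positions 0,1,… shift by +4, +8, then the pattern repeats.
For hinge: h+4=l, i+8=q, n+4=r, g+8=o, e+4=i.

lqroi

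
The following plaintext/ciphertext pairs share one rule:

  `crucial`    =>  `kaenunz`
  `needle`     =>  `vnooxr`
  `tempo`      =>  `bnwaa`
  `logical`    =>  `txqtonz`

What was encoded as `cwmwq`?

uncle

In crucial: c→k is +8, r→a is +9, u→e is +10, c→n is +11 — the shift increases by 1 each position. The shift increases by 1 at each position, starting from +8: 8, 9, 10, ….
Reversing it on cwmwq: c−8=u, w−9=n, m−10=c, w−11=l, q−12=e.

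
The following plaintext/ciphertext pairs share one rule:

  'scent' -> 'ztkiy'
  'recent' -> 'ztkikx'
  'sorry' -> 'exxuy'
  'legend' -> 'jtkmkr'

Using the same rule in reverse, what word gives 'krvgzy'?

The output letters match the input read backwards, each shifted +6: scent reversed is tnecs. Two steps: reverse the string, then apply a Caesar shift of +6.
Reversing it on krvgzy: shift back: k−6=e, r−6=l, v−6=p, g−6=a, z−6=t, y−6=s → elpats; then reverse → staple.

staple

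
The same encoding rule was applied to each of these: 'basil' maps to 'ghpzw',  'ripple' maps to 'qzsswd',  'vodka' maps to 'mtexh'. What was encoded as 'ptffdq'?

soccer

b(1)→g(6) and a(0)→h(7) fit y≡25x+7 (mod 26); the inverse of 25 mod 26 is 25. This is an affine cipher: with a=0,…,z=25, each position x becomes (25x+7) mod 26.
Undoing it on ptffdq: p(15)→25·(15−7)≡18=s; t(19)→25·(19−7)≡14=o; f(5)→25·(5−7)≡2=c; f(5)→25·(5−7)≡2=c; d(3)→25·(3−7)≡4=e; q(16)→25·(16−7)≡17=r (all mod 26).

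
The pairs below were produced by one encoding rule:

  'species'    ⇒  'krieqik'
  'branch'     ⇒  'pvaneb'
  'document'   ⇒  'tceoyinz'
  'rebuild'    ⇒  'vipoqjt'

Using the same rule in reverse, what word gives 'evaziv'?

s(18)→k(10) and p(15)→r(17) fit y≡15x+0 (mod 26); the inverse of 15 mod 26 is 7. Each letter's alphabet position (a=0..z=25) is mapped through 15·x+0 mod 26 — an affine cipher.
Reversing it on evaziv: e(4)→7·(4−0)≡2=c; v(21)→7·(21−0)≡17=r; a(0)→7·(0−0)≡0=a; z(25)→7·(25−0)≡19=t; i(8)→7·(8−0)≡4=e; v(21)→7·(21−0)≡17=r (all mod 26).

crater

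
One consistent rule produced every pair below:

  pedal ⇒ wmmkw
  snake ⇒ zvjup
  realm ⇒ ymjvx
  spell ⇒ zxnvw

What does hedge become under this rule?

ommqp

The shift increases by 1 at each position, starting from +7: 7, 8, 9, ….
Applying it to hedge: h+7=o, e+8=m, d+9=m, g+10=q, e+11=p.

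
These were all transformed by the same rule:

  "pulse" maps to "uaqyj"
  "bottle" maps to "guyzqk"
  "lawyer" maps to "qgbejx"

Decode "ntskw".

inner

Shifts by position in pulse: pos 0: p→u (+5), pos 1: u→a (+6), pos 2: l→q (+5), pos 3: s→y (+6) — repeating every 2. It's a Vigenère-style cipher with numeric key [5,6]: position i shifts by key[i mod 2].
Decoding ntskw: n−5=i, t−6=n, s−5=n, k−6=e, w−5=r.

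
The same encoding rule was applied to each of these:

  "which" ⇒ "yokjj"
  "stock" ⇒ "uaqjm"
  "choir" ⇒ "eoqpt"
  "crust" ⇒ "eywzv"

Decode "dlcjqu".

beacon

Shifts by position in which: pos 0: w→y (+2), pos 1: h→o (+7), pos 2: i→k (+2), pos 3: c→j (+7) — repeating every 2. The shifts repeat in a cycle of length 2: positions 0,1,… shift by +2, +7, then the pattern repeats.
Reversing it on dlcjqu: d−2=b, l−7=e, c−2=a, j−7=c, q−2=o, u−7=n.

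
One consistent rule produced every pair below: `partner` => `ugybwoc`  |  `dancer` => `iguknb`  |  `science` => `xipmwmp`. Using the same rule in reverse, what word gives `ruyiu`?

In partner: p→u is +5, a→g is +6, r→y is +7, t→b is +8 — the shift increases by 1 each position. Letter i (0-indexed) is shifted by i+5, so successive shifts are 5, 6, 7, ….
Undoing it on ruyiu: r−5=m, u−6=o, y−7=r, i−8=a, u−9=l.

moral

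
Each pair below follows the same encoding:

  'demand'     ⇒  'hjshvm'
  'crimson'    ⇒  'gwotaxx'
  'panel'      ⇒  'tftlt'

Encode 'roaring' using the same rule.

In demand: d→h is +4, e→j is +5, m→s is +6, a→h is +7 — the shift increases by 1 each position. Each letter shifts forward by (position + 4), i.e. 4, 5, 6, … — the shift grows by one for each successive letter.
On roaring: r+4=v, o+5=t, a+6=g, r+7=y, i+8=q, n+9=w, g+10=q.

vtgyqwq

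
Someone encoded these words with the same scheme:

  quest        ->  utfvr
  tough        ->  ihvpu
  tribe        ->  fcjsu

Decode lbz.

yak

The output letters match the input read backwards, each shifted +1: quest reversed is tseuq. Two steps: reverse the string, then apply a Caesar shift of +1.
Decoding lbz: shift back: l−1=k, b−1=a, z−1=y → kay; then reverse → yak.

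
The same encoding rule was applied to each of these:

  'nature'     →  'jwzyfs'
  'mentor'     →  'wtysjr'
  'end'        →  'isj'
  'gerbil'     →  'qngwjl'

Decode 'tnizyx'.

The output letters match the input read backwards, each shifted +5: nature reversed is erutan. Two steps: reverse the string, then apply a Caesar shift of +5.
Decoding tnizyx: shift back: t−5=o, n−5=i, i−5=d, z−5=u, y−5=t, x−5=s → oiduts; then reverse → studio.

studio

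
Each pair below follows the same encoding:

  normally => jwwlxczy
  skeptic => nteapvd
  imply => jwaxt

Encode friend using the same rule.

oyptcq

The output letters match the input read backwards, each shifted +11: normally reversed is yllamron. The word is reversed, then every letter is shifted forward by 11.
On friend: reverse → dneirf; then shift: d+11=o, n+11=y, e+11=p, i+11=t, r+11=c, f+11=q.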